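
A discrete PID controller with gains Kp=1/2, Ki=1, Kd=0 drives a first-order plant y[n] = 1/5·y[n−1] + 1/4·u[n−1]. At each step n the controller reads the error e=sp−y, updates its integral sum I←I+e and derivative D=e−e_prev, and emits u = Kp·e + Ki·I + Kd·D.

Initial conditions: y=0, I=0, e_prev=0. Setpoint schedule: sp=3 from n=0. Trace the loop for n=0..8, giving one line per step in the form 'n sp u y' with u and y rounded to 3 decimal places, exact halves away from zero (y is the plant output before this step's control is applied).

(exact arithmetic carried between steps; '≈' marks a value shown rounded to 6 d.p. or computed from one; I and e_prev carry over from the previous line; the table rounds u and y to 3 d.p., halves away from zero)
n=0: y=0, sp=3, e=sp−y=3; I=3, D=e−e_prev=3; u=1/2·3+1·3+0·3=4.5; next y=1/5·0+1/4·4.5=1.125
n=1: y=1.125, sp=3, e=sp−y=1.875; I=4.875, D=e−e_prev=-1.125; u=1/2·1.875+1·4.875+0·(-1.125)=5.8125; next y=1/5·1.125+1/4·5.8125=1.678125
n=2: y=1.678125, sp=3, e=sp−y=1.321875; I=6.196875, D=e−e_prev=-0.553125; u=1/2·1.321875+1·6.196875+0·(-0.553125)≈6.857813; next y=1/5·1.678125+1/4·6.857813≈2.050078
n=3: y≈2.050078, sp=3, e=sp−y≈0.949922; I≈7.146797, D=e−e_prev≈-0.371953; u=1/2·0.949922+1·7.146797+0·(-0.371953)≈7.621758; next y=1/5·2.050078+1/4·7.621758≈2.315455
n=4: y≈2.315455, sp=3, e=sp−y≈0.684545; I≈7.831342, D=e−e_prev≈-0.265377; u=1/2·0.684545+1·7.831342+0·(-0.265377)≈8.173614; next y=1/5·2.315455+1/4·8.173614≈2.506495
n=5: y≈2.506495, sp=3, e=sp−y≈0.493505; I≈8.324847, D=e−e_prev≈-0.191040; u=1/2·0.493505+1·8.324847+0·(-0.191040)≈8.571600; next y=1/5·2.506495+1/4·8.571600≈2.644199
n=6: y≈2.644199, sp=3, e=sp−y≈0.355801; I≈8.680648, D=e−e_prev≈-0.137704; u=1/2·0.355801+1·8.680648+0·(-0.137704)≈8.858549; next y=1/5·2.644199+1/4·8.858549≈2.743477
n=7: y≈2.743477, sp=3, e=sp−y≈0.256523; I≈8.937171, D=e−e_prev≈-0.099278; u=1/2·0.256523+1·8.937171+0·(-0.099278)≈9.065433; next y=1/5·2.743477+1/4·9.065433≈2.815054
n=8: y≈2.815054, sp=3, e=sp−y≈0.184946; I≈9.122118, D=e−e_prev≈-0.071577; u=1/2·0.184946+1·9.122118+0·(-0.071577)≈9.214591; next y=1/5·2.815054+1/4·9.214591≈2.866658

0 3 4.500 0.000
1 3 5.813 1.125
2 3 6.858 1.678
3 3 7.622 2.050
4 3 8.174 2.315
5 3 8.572 2.506
6 3 8.859 2.644
7 3 9.065 2.743
8 3 9.215 2.815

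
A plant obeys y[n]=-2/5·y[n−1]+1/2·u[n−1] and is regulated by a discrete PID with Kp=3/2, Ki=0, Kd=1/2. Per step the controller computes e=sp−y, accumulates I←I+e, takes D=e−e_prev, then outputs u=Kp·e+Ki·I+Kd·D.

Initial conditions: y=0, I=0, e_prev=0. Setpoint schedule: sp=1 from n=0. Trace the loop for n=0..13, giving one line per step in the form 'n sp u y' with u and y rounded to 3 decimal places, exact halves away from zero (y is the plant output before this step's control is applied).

0 1 2.000 0.000
1 1 -0.500 1.000
2 1 3.300 -0.650
3 1 -2.645 1.910
4 1 6.628 -2.087
5 1 -7.840 4.149
6 1 14.734 -5.580
7 1 -20.487 9.599
8 1 34.465 -14.083
9 1 -51.273 22.866
10 1 82.499 -34.783
11 1 -126.217 55.163
12 1 199.429 -85.174
13 1 -308.655 133.784

(exact arithmetic carried between steps; '≈' marks a value shown rounded to 6 d.p. or computed from one; I and e_prev carry over from the previous line; the table rounds u and y to 3 d.p., halves away from zero)
n=0: y=0, sp=1, e=sp−y=1; I=1, D=e−e_prev=1; u=3/2·1+0·1+1/2·1=2; next y=-2/5·0+1/2·2=1
n=1: y=1, sp=1, e=sp−y=0; I=1, D=e−e_prev=-1; u=3/2·0+0·1+1/2·(-1)=-0.5; next y=-2/5·1+1/2·(-0.5)=-0.65
n=2: y=-0.65, sp=1, e=sp−y=1.65; I=2.65, D=e−e_prev=1.65; u=3/2·1.65+0·2.65+1/2·1.65=3.3; next y=-2/5·(-0.65)+1/2·3.3=1.91
n=3: y=1.91, sp=1, e=sp−y=-0.91; I=1.74, D=e−e_prev=-2.56; u=3/2·(-0.91)+0·1.74+1/2·(-2.56)=-2.645; next y=-2/5·1.91+1/2·(-2.645)=-2.0865
n=4: y=-2.0865, sp=1, e=sp−y=3.0865; I=4.8265, D=e−e_prev=3.9965; u=3/2·3.0865+0·4.8265+1/2·3.9965=6.628; next y=-2/5·(-2.0865)+1/2·6.628=4.1486
n=5: y=4.1486, sp=1, e=sp−y=-3.1486; I=1.6779, D=e−e_prev=-6.2351; u=3/2·(-3.1486)+0·1.6779+1/2·(-6.2351)=-7.84045; next y=-2/5·4.1486+1/2·(-7.84045)=-5.579665
n=6: y=-5.579665, sp=1, e=sp−y=6.579665; I=8.257565, D=e−e_prev=9.728265; u=3/2·6.579665+0·8.257565+1/2·9.728265=14.73363; next y=-2/5·(-5.579665)+1/2·14.73363=9.598681
n=7: y=9.598681, sp=1, e=sp−y=-8.598681; I=-0.341116, D=e−e_prev=-15.178346; u=3/2·(-8.598681)+0·(-0.341116)+1/2·(-15.178346)≈-20.487195; next y=-2/5·9.598681+1/2·(-20.487195)≈-14.083070
n=8: y≈-14.083070, sp=1, e=sp−y≈15.083070; I≈14.741954, D=e−e_prev≈23.681751; u=3/2·15.083070+0·14.741954+1/2·23.681751≈34.465480; next y=-2/5·(-14.083070)+1/2·34.465480≈22.865968
n=9: y≈22.865968, sp=1, e=sp−y≈-21.865968; I≈-7.124014, D=e−e_prev≈-36.949037; u=3/2·(-21.865968)+0·(-7.124014)+1/2·(-36.949037)≈-51.273470; next y=-2/5·22.865968+1/2·(-51.273470)≈-34.783122
n=10: y≈-34.783122, sp=1, e=sp−y≈35.783122; I≈28.659108, D=e−e_prev≈57.649090; u=3/2·35.783122+0·28.659108+1/2·57.649090≈82.499228; next y=-2/5·(-34.783122)+1/2·82.499228≈55.162863
n=11: y≈55.162863, sp=1, e=sp−y≈-54.162863; I≈-25.503755, D=e−e_prev≈-89.945985; u=3/2·(-54.162863)+0·(-25.503755)+1/2·(-89.945985)≈-126.217287; next y=-2/5·55.162863+1/2·(-126.217287)≈-85.173789
n=12: y≈-85.173789, sp=1, e=sp−y≈86.173789; I≈60.670034, D=e−e_prev≈140.336652; u=3/2·86.173789+0·60.670034+1/2·140.336652≈199.429009; next y=-2/5·(-85.173789)+1/2·199.429009≈133.784020
n=13: y≈133.784020, sp=1, e=sp−y≈-132.784020; I≈-72.113986, D=e−e_prev≈-218.957809; u=3/2·(-132.784020)+0·(-72.113986)+1/2·(-218.957809)≈-308.654935; next y=-2/5·133.784020+1/2·(-308.654935)≈-207.841076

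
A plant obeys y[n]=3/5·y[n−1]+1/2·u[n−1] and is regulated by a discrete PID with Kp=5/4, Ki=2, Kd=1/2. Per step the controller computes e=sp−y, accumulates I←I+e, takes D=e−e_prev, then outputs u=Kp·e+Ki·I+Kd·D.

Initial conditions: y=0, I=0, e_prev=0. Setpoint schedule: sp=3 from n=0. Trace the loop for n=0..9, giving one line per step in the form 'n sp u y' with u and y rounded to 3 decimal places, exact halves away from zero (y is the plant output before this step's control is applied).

(exact arithmetic carried between steps; '≈' marks a value shown rounded to 6 d.p. or computed from one; I and e_prev carry over from the previous line; the table rounds u and y to 3 d.p., halves away from zero)
n=0: y=0, sp=3, e=sp−y=3; I=3, D=e−e_prev=3; u=5/4·3+2·3+1/2·3=11.25; next y=3/5·0+1/2·11.25=5.625
n=1: y=5.625, sp=3, e=sp−y=-2.625; I=0.375, D=e−e_prev=-5.625; u=5/4·(-2.625)+2·0.375+1/2·(-5.625)=-5.34375; next y=3/5·5.625+1/2·(-5.34375)=0.703125
n=2: y=0.703125, sp=3, e=sp−y=2.296875; I=2.671875, D=e−e_prev=4.921875; u=5/4·2.296875+2·2.671875+1/2·4.921875≈10.675781; next y=3/5·0.703125+1/2·10.675781≈5.759766
n=3: y≈5.759766, sp=3, e=sp−y≈-2.759766; I≈-0.087891, D=e−e_prev≈-5.056641; u=5/4·(-2.759766)+2·(-0.087891)+1/2·(-5.056641)≈-6.153809; next y=3/5·5.759766+1/2·(-6.153809)≈0.378955
n=4: y≈0.378955, sp=3, e=sp−y≈2.621045; I≈2.533154, D=e−e_prev≈5.380811; u=5/4·2.621045+2·2.533154+1/2·5.380811≈11.033020; next y=3/5·0.378955+1/2·11.033020≈5.743883
n=5: y≈5.743883, sp=3, e=sp−y≈-2.743883; I≈-0.210729, D=e−e_prev≈-5.364928; u=5/4·(-2.743883)+2·(-0.210729)+1/2·(-5.364928)≈-6.533775; next y=3/5·5.743883+1/2·(-6.533775)≈0.179442
n=6: y≈0.179442, sp=3, e=sp−y≈2.820558; I≈2.609829, D=e−e_prev≈5.564441; u=5/4·2.820558+2·2.609829+1/2·5.564441≈11.527576; next y=3/5·0.179442+1/2·11.527576≈5.871453
n=7: y≈5.871453, sp=3, e=sp−y≈-2.871453; I≈-0.261624, D=e−e_prev≈-5.692011; u=5/4·(-2.871453)+2·(-0.261624)+1/2·(-5.692011)≈-6.958570; next y=3/5·5.871453+1/2·(-6.958570)≈0.043587
n=8: y≈0.043587, sp=3, e=sp−y≈2.956413; I≈2.694789, D=e−e_prev≈5.827867; u=5/4·2.956413+2·2.694789+1/2·5.827867≈11.999028; next y=3/5·0.043587+1/2·11.999028≈6.025666
n=9: y≈6.025666, sp=3, e=sp−y≈-3.025666; I≈-0.330877, D=e−e_prev≈-5.982079; u=5/4·(-3.025666)+2·(-0.330877)+1/2·(-5.982079)≈-7.434876; next y=3/5·6.025666+1/2·(-7.434876)≈-0.102038

0 3 11.250 0.000
1 3 -5.344 5.625
2 3 10.676 0.703
3 3 -6.154 5.760
4 3 11.033 0.379
5 3 -6.534 5.744
6 3 11.528 0.179
7 3 -6.959 5.871
8 3 11.999 0.044
9 3 -7.435 6.026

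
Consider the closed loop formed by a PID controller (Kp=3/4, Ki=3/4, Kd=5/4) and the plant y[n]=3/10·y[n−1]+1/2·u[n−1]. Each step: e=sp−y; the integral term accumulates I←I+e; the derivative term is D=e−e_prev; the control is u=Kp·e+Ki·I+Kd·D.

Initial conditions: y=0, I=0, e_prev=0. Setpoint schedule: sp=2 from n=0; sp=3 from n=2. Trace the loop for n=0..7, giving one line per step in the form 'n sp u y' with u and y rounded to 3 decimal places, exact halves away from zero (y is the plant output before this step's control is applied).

0 2 5.500 0.000
1 2 -3.063 2.750
2 3 12.067 -0.706
3 3 -8.675 5.822
4 3 20.504 -2.591
5 3 -19.000 9.475
6 3 35.590 -6.657
7 3 -39.084 15.798

(exact arithmetic carried between steps; '≈' marks a value shown rounded to 6 d.p. or computed from one; I and e_prev carry over from the previous line; the table rounds u and y to 3 d.p., halves away from zero)
n=0: y=0, sp=2, e=sp−y=2; I=2, D=e−e_prev=2; u=3/4·2+3/4·2+5/4·2=5.5; next y=3/10·0+1/2·5.5=2.75
n=1: y=2.75, sp=2, e=sp−y=-0.75; I=1.25, D=e−e_prev=-2.75; u=3/4·(-0.75)+3/4·1.25+5/4·(-2.75)=-3.0625; next y=3/10·2.75+1/2·(-3.0625)=-0.70625
n=2: y=-0.70625, sp=3, e=sp−y=3.70625; I=4.95625, D=e−e_prev=4.45625; u=3/4·3.70625+3/4·4.95625+5/4·4.45625≈12.067188; next y=3/10·(-0.70625)+1/2·12.067188≈5.821719
n=3: y≈5.821719, sp=3, e=sp−y≈-2.821719; I≈2.134531, D=e−e_prev≈-6.527969; u=3/4·(-2.821719)+3/4·2.134531+5/4·(-6.527969)≈-8.675352; next y=3/10·5.821719+1/2·(-8.675352)≈-2.591160
n=4: y≈-2.591160, sp=3, e=sp−y≈5.591160; I≈7.725691, D=e−e_prev≈8.412879; u=3/4·5.591160+3/4·7.725691+5/4·8.412879≈20.503737; next y=3/10·(-2.591160)+1/2·20.503737≈9.474521
n=5: y≈9.474521, sp=3, e=sp−y≈-6.474521; I≈1.251171, D=e−e_prev≈-12.065681; u=3/4·(-6.474521)+3/4·1.251171+5/4·(-12.065681)≈-18.999613; next y=3/10·9.474521+1/2·(-18.999613)≈-6.657450
n=6: y≈-6.657450, sp=3, e=sp−y≈9.657450; I≈10.908621, D=e−e_prev≈16.131971; u=3/4·9.657450+3/4·10.908621+5/4·16.131971≈35.589518; next y=3/10·(-6.657450)+1/2·35.589518≈15.797524
n=7: y≈15.797524, sp=3, e=sp−y≈-12.797524; I≈-1.888902, D=e−e_prev≈-22.454974; u=3/4·(-12.797524)+3/4·(-1.888902)+5/4·(-22.454974)≈-39.083537; next y=3/10·15.797524+1/2·(-39.083537)≈-14.802512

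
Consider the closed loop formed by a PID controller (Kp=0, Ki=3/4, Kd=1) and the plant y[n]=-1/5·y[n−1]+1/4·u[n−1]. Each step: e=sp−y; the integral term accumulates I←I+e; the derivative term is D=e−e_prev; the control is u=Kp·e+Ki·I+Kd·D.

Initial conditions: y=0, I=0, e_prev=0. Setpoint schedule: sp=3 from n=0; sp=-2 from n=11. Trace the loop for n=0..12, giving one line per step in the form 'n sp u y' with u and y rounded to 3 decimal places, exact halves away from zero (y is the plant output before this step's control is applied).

(exact arithmetic carried between steps; '≈' marks a value shown rounded to 6 d.p. or computed from one; I and e_prev carry over from the previous line; the table rounds u and y to 3 d.p., halves away from zero)
n=0: y=0, sp=3, e=sp−y=3; I=3, D=e−e_prev=3; u=0·3+3/4·3+1·3=5.25; next y=-1/5·0+1/4·5.25=1.3125
n=1: y=1.3125, sp=3, e=sp−y=1.6875; I=4.6875, D=e−e_prev=-1.3125; u=0·1.6875+3/4·4.6875+1·(-1.3125)=2.203125; next y=-1/5·1.3125+1/4·2.203125≈0.288281
n=2: y≈0.288281, sp=3, e=sp−y≈2.711719; I≈7.399219, D=e−e_prev≈1.024219; u=0·2.711719+3/4·7.399219+1·1.024219≈6.573633; next y=-1/5·0.288281+1/4·6.573633≈1.585752
n=3: y≈1.585752, sp=3, e=sp−y≈1.414248; I≈8.813467, D=e−e_prev≈-1.297471; u=0·1.414248+3/4·8.813467+1·(-1.297471)≈5.312629; next y=-1/5·1.585752+1/4·5.312629≈1.011007
n=4: y≈1.011007, sp=3, e=sp−y≈1.988993; I≈10.802460, D=e−e_prev≈0.574745; u=0·1.988993+3/4·10.802460+1·0.574745≈8.676590; next y=-1/5·1.011007+1/4·8.676590≈1.966946
n=5: y≈1.966946, sp=3, e=sp−y≈1.033054; I≈11.835514, D=e−e_prev≈-0.955939; u=0·1.033054+3/4·11.835514+1·(-0.955939)≈7.920696; next y=-1/5·1.966946+1/4·7.920696≈1.586785
n=6: y≈1.586785, sp=3, e=sp−y≈1.413215; I≈13.248729, D=e−e_prev≈0.380161; u=0·1.413215+3/4·13.248729+1·0.380161≈10.316708; next y=-1/5·1.586785+1/4·10.316708≈2.261820
n=7: y≈2.261820, sp=3, e=sp−y≈0.738180; I≈13.986909, D=e−e_prev≈-0.675035; u=0·0.738180+3/4·13.986909+1·(-0.675035)≈9.815147; next y=-1/5·2.261820+1/4·9.815147≈2.001423
n=8: y≈2.001423, sp=3, e=sp−y≈0.998577; I≈14.985486, D=e−e_prev≈0.260397; u=0·0.998577+3/4·14.985486+1·0.260397≈11.499512; next y=-1/5·2.001423+1/4·11.499512≈2.474594
n=9: y≈2.474594, sp=3, e=sp−y≈0.525406; I≈15.510893, D=e−e_prev≈-0.473171; u=0·0.525406+3/4·15.510893+1·(-0.473171)≈11.159999; next y=-1/5·2.474594+1/4·11.159999≈2.295081
n=10: y≈2.295081, sp=3, e=sp−y≈0.704919; I≈16.215812, D=e−e_prev≈0.179513; u=0·0.704919+3/4·16.215812+1·0.179513≈12.341371; next y=-1/5·2.295081+1/4·12.341371≈2.626327
n=11: y≈2.626327, sp=-2, e=sp−y≈-4.626327; I≈11.589485, D=e−e_prev≈-5.331246; u=0·(-4.626327)+3/4·11.589485+1·(-5.331246)≈3.360868; next y=-1/5·2.626327+1/4·3.360868≈0.314952
n=12: y≈0.314952, sp=-2, e=sp−y≈-2.314952; I≈9.274533, D=e−e_prev≈2.311375; u=0·(-2.314952)+3/4·9.274533+1·2.311375≈9.267275; next y=-1/5·0.314952+1/4·9.267275≈2.253828

0 3 5.250 0.000
1 3 2.203 1.313
2 3 6.574 0.288
3 3 5.313 1.586
4 3 8.677 1.011
5 3 7.921 1.967
6 3 10.317 1.587
7 3 9.815 2.262
8 3 11.500 2.001
9 3 11.160 2.475
10 3 12.341 2.295
11 -2 3.361 2.626
12 -2 9.267 0.315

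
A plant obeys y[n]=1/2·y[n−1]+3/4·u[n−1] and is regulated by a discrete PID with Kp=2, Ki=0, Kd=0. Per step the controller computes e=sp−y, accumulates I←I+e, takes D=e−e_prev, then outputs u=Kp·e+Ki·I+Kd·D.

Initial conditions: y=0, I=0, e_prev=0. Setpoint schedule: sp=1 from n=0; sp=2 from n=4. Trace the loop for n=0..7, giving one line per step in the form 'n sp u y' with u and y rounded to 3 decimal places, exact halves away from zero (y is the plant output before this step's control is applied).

0 1 2.000 0.000
1 1 -1.000 1.500
2 1 2.000 0.000
3 1 -1.000 1.500
4 2 4.000 0.000
5 2 -2.000 3.000
6 2 4.000 0.000
7 2 -2.000 3.000

(exact arithmetic carried between steps; '≈' marks a value shown rounded to 6 d.p. or computed from one; I and e_prev carry over from the previous line; the table rounds u and y to 3 d.p., halves away from zero)
n=0: y=0, sp=1, e=sp−y=1; I=1, D=e−e_prev=1; u=2·1+0·1+0·1=2; next y=1/2·0+3/4·2=1.5
n=1: y=1.5, sp=1, e=sp−y=-0.5; I=0.5, D=e−e_prev=-1.5; u=2·(-0.5)+0·0.5+0·(-1.5)=-1; next y=1/2·1.5+3/4·(-1)=0
n=2: y=0, sp=1, e=sp−y=1; I=1.5, D=e−e_prev=1.5; u=2·1+0·1.5+0·1.5=2; next y=1/2·0+3/4·2=1.5
n=3: y=1.5, sp=1, e=sp−y=-0.5; I=1, D=e−e_prev=-1.5; u=2·(-0.5)+0·1+0·(-1.5)=-1; next y=1/2·1.5+3/4·(-1)=0
n=4: y=0, sp=2, e=sp−y=2; I=3, D=e−e_prev=2.5; u=2·2+0·3+0·2.5=4; next y=1/2·0+3/4·4=3
n=5: y=3, sp=2, e=sp−y=-1; I=2, D=e−e_prev=-3; u=2·(-1)+0·2+0·(-3)=-2; next y=1/2·3+3/4·(-2)=0
n=6: y=0, sp=2, e=sp−y=2; I=4, D=e−e_prev=3; u=2·2+0·4+0·3=4; next y=1/2·0+3/4·4=3
n=7: y=3, sp=2, e=sp−y=-1; I=3, D=e−e_prev=-3; u=2·(-1)+0·3+0·(-3)=-2; next y=1/2·3+3/4·(-2)=0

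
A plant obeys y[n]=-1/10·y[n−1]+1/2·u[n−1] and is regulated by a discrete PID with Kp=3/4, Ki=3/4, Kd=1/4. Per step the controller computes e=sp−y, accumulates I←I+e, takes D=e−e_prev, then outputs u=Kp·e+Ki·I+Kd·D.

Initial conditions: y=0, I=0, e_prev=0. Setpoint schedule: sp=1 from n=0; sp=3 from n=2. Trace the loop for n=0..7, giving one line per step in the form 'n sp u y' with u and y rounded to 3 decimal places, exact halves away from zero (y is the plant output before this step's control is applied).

0 1 1.750 0.000
1 1 0.719 0.875
2 3 5.587 0.272
3 3 2.617 2.766
4 3 6.451 1.032
5 3 3.835 3.122
6 3 6.921 1.605
7 3 4.622 3.300

(exact arithmetic carried between steps; '≈' marks a value shown rounded to 6 d.p. or computed from one; I and e_prev carry over from the previous line; the table rounds u and y to 3 d.p., halves away from zero)
n=0: y=0, sp=1, e=sp−y=1; I=1, D=e−e_prev=1; u=3/4·1+3/4·1+1/4·1=1.75; next y=-1/10·0+1/2·1.75=0.875
n=1: y=0.875, sp=1, e=sp−y=0.125; I=1.125, D=e−e_prev=-0.875; u=3/4·0.125+3/4·1.125+1/4·(-0.875)=0.71875; next y=-1/10·0.875+1/2·0.71875=0.271875
n=2: y=0.271875, sp=3, e=sp−y=2.728125; I=3.853125, D=e−e_prev=2.603125; u=3/4·2.728125+3/4·3.853125+1/4·2.603125≈5.586719; next y=-1/10·0.271875+1/2·5.586719≈2.766172
n=3: y≈2.766172, sp=3, e=sp−y≈0.233828; I≈4.086953, D=e−e_prev≈-2.494297; u=3/4·0.233828+3/4·4.086953+1/4·(-2.494297)≈2.617012; next y=-1/10·2.766172+1/2·2.617012≈1.031889
n=4: y≈1.031889, sp=3, e=sp−y≈1.968111; I≈6.055064, D=e−e_prev≈1.734283; u=3/4·1.968111+3/4·6.055064+1/4·1.734283≈6.450953; next y=-1/10·1.031889+1/2·6.450953≈3.122287
n=5: y≈3.122287, sp=3, e=sp−y≈-0.122287; I≈5.932777, D=e−e_prev≈-2.090399; u=3/4·(-0.122287)+3/4·5.932777+1/4·(-2.090399)≈3.835267; next y=-1/10·3.122287+1/2·3.835267≈1.605405
n=6: y≈1.605405, sp=3, e=sp−y≈1.394595; I≈7.327372, D=e−e_prev≈1.516882; u=3/4·1.394595+3/4·7.327372+1/4·1.516882≈6.920696; next y=-1/10·1.605405+1/2·6.920696≈3.299807
n=7: y≈3.299807, sp=3, e=sp−y≈-0.299807; I≈7.027565, D=e−e_prev≈-1.694402; u=3/4·(-0.299807)+3/4·7.027565+1/4·(-1.694402)≈4.622217; next y=-1/10·3.299807+1/2·4.622217≈1.981128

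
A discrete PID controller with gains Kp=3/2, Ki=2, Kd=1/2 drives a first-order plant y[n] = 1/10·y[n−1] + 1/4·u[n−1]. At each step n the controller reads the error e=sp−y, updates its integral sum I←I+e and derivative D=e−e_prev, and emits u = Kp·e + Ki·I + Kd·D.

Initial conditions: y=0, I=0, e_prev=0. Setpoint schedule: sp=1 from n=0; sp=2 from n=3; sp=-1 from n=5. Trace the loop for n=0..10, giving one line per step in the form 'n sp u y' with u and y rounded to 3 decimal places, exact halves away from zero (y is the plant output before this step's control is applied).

0 1 4.000 0.000
1 1 1.500 1.000
2 1 4.100 0.475
3 2 6.498 1.073
4 2 5.515 1.732
5 -1 -4.900 1.552
6 -1 1.893 -1.070
7 -1 -5.022 0.366
8 -1 -0.696 -1.219
9 -1 -4.743 -0.296
10 -1 -2.012 -1.215

(exact arithmetic carried between steps; '≈' marks a value shown rounded to 6 d.p. or computed from one; I and e_prev carry over from the previous line; the table rounds u and y to 3 d.p., halves away from zero)
n=0: y=0, sp=1, e=sp−y=1; I=1, D=e−e_prev=1; u=3/2·1+2·1+1/2·1=4; next y=1/10·0+1/4·4=1
n=1: y=1, sp=1, e=sp−y=0; I=1, D=e−e_prev=-1; u=3/2·0+2·1+1/2·(-1)=1.5; next y=1/10·1+1/4·1.5=0.475
n=2: y=0.475, sp=1, e=sp−y=0.525; I=1.525, D=e−e_prev=0.525; u=3/2·0.525+2·1.525+1/2·0.525=4.1; next y=1/10·0.475+1/4·4.1=1.0725
n=3: y=1.0725, sp=2, e=sp−y=0.9275; I=2.4525, D=e−e_prev=0.4025; u=3/2·0.9275+2·2.4525+1/2·0.4025=6.4975; next y=1/10·1.0725+1/4·6.4975=1.731625
n=4: y=1.731625, sp=2, e=sp−y=0.268375; I=2.720875, D=e−e_prev=-0.659125; u=3/2·0.268375+2·2.720875+1/2·(-0.659125)=5.51475; next y=1/10·1.731625+1/4·5.51475=1.55185
n=5: y=1.55185, sp=-1, e=sp−y=-2.55185; I=0.169025, D=e−e_prev=-2.820225; u=3/2·(-2.55185)+2·0.169025+1/2·(-2.820225)≈-4.899838; next y=1/10·1.55185+1/4·(-4.899838)≈-1.069774
n=6: y≈-1.069774, sp=-1, e=sp−y≈0.069774; I≈0.238799, D=e−e_prev≈2.621624; u=3/2·0.069774+2·0.238799+1/2·2.621624≈1.893073; next y=1/10·(-1.069774)+1/4·1.893073≈0.366291
n=7: y≈0.366291, sp=-1, e=sp−y≈-1.366291; I≈-1.127491, D=e−e_prev≈-1.436065; u=3/2·(-1.366291)+2·(-1.127491)+1/2·(-1.436065)≈-5.022451; next y=1/10·0.366291+1/4·(-5.022451)≈-1.218984
n=8: y≈-1.218984, sp=-1, e=sp−y≈0.218984; I≈-0.908508, D=e−e_prev≈1.585274; u=3/2·0.218984+2·(-0.908508)+1/2·1.585274≈-0.695902; next y=1/10·(-1.218984)+1/4·(-0.695902)≈-0.295874
n=9: y≈-0.295874, sp=-1, e=sp−y≈-0.704126; I≈-1.612634, D=e−e_prev≈-0.923110; u=3/2·(-0.704126)+2·(-1.612634)+1/2·(-0.923110)≈-4.743011; next y=1/10·(-0.295874)+1/4·(-4.743011)≈-1.215340
n=10: y≈-1.215340, sp=-1, e=sp−y≈0.215340; I≈-1.397293, D=e−e_prev≈0.919466; u=3/2·0.215340+2·(-1.397293)+1/2·0.919466≈-2.011843; next y=1/10·(-1.215340)+1/4·(-2.011843)≈-0.624495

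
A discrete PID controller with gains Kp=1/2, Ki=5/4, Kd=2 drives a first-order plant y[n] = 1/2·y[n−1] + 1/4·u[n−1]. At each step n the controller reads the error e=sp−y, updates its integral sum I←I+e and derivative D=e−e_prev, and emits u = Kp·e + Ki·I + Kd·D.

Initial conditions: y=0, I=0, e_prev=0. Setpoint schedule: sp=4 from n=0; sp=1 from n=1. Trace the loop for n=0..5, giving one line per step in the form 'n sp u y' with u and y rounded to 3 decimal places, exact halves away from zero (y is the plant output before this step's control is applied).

(exact arithmetic carried between steps; '≈' marks a value shown rounded to 6 d.p. or computed from one; I and e_prev carry over from the previous line; the table rounds u and y to 3 d.p., halves away from zero)
n=0: y=0, sp=4, e=sp−y=4; I=4, D=e−e_prev=4; u=1/2·4+5/4·4+2·4=15; next y=1/2·0+1/4·15=3.75
n=1: y=3.75, sp=1, e=sp−y=-2.75; I=1.25, D=e−e_prev=-6.75; u=1/2·(-2.75)+5/4·1.25+2·(-6.75)=-13.3125; next y=1/2·3.75+1/4·(-13.3125)=-1.453125
n=2: y=-1.453125, sp=1, e=sp−y=2.453125; I=3.703125, D=e−e_prev=5.203125; u=1/2·2.453125+5/4·3.703125+2·5.203125≈16.261719; next y=1/2·(-1.453125)+1/4·16.261719≈3.338867
n=3: y≈3.338867, sp=1, e=sp−y≈-2.338867; I≈1.364258, D=e−e_prev≈-4.791992; u=1/2·(-2.338867)+5/4·1.364258+2·(-4.791992)≈-9.048096; next y=1/2·3.338867+1/4·(-9.048096)≈-0.592590
n=4: y≈-0.592590, sp=1, e=sp−y≈1.592590; I≈2.956848, D=e−e_prev≈3.931458; u=1/2·1.592590+5/4·2.956848+2·3.931458≈12.355270; next y=1/2·(-0.592590)+1/4·12.355270≈2.792522
n=5: y≈2.792522, sp=1, e=sp−y≈-1.792522; I≈1.164326, D=e−e_prev≈-3.385113; u=1/2·(-1.792522)+5/4·1.164326+2·(-3.385113)≈-6.211080; next y=1/2·2.792522+1/4·(-6.211080)≈-0.156509

0 4 15.000 0.000
1 1 -13.313 3.750
2 1 16.262 -1.453
3 1 -9.048 3.339
4 1 12.355 -0.593
5 1 -6.211 2.793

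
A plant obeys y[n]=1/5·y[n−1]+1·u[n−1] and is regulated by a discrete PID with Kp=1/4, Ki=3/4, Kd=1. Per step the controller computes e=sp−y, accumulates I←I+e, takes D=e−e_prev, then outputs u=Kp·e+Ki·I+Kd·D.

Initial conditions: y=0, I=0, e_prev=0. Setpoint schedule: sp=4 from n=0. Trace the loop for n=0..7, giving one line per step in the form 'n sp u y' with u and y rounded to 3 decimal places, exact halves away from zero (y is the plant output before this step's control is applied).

0 4 8.000 0.000
1 4 -9.000 8.000
2 4 26.800 -7.400
3 4 -45.490 25.320
4 4 102.732 -40.426
5 4 -199.840 94.647
6 4 418.363 -180.911
7 4 -844.694 382.181

(exact arithmetic carried between steps; '≈' marks a value shown rounded to 6 d.p. or computed from one; I and e_prev carry over from the previous line; the table rounds u and y to 3 d.p., halves away from zero)
n=0: y=0, sp=4, e=sp−y=4; I=4, D=e−e_prev=4; u=1/4·4+3/4·4+1·4=8; next y=1/5·0+1·8=8
n=1: y=8, sp=4, e=sp−y=-4; I=0, D=e−e_prev=-8; u=1/4·(-4)+3/4·0+1·(-8)=-9; next y=1/5·8+1·(-9)=-7.4
n=2: y=-7.4, sp=4, e=sp−y=11.4; I=11.4, D=e−e_prev=15.4; u=1/4·11.4+3/4·11.4+1·15.4=26.8; next y=1/5·(-7.4)+1·26.8=25.32
n=3: y=25.32, sp=4, e=sp−y=-21.32; I=-9.92, D=e−e_prev=-32.72; u=1/4·(-21.32)+3/4·(-9.92)+1·(-32.72)=-45.49; next y=1/5·25.32+1·(-45.49)=-40.426
n=4: y=-40.426, sp=4, e=sp−y=44.426; I=34.506, D=e−e_prev=65.746; u=1/4·44.426+3/4·34.506+1·65.746=102.732; next y=1/5·(-40.426)+1·102.732=94.6468
n=5: y=94.6468, sp=4, e=sp−y=-90.6468; I=-56.1408, D=e−e_prev=-135.0728; u=1/4·(-90.6468)+3/4·(-56.1408)+1·(-135.0728)=-199.8401; next y=1/5·94.6468+1·(-199.8401)=-180.91074
n=6: y=-180.91074, sp=4, e=sp−y=184.91074; I=128.76994, D=e−e_prev=275.55754; u=1/4·184.91074+3/4·128.76994+1·275.55754=418.36268; next y=1/5·(-180.91074)+1·418.36268=382.180532
n=7: y=382.180532, sp=4, e=sp−y=-378.180532; I=-249.410592, D=e−e_prev=-563.091272; u=1/4·(-378.180532)+3/4·(-249.410592)+1·(-563.091272)=-844.694349; next y=1/5·382.180532+1·(-844.694349)≈-768.258243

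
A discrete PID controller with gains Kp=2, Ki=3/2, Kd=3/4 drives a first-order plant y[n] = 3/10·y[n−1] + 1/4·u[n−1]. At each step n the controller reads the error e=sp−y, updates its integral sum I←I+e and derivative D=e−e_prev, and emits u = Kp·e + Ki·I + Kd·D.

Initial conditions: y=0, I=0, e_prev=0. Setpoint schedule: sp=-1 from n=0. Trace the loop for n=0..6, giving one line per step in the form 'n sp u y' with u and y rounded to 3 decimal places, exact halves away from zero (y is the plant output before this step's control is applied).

(exact arithmetic carried between steps; '≈' marks a value shown rounded to 6 d.p. or computed from one; I and e_prev carry over from the previous line; the table rounds u and y to 3 d.p., halves away from zero)
n=0: y=0, sp=-1, e=sp−y=-1; I=-1, D=e−e_prev=-1; u=2·(-1)+3/2·(-1)+3/4·(-1)=-4.25; next y=3/10·0+1/4·(-4.25)=-1.0625
n=1: y=-1.0625, sp=-1, e=sp−y=0.0625; I=-0.9375, D=e−e_prev=1.0625; u=2·0.0625+3/2·(-0.9375)+3/4·1.0625=-0.484375; next y=3/10·(-1.0625)+1/4·(-0.484375)≈-0.439844
n=2: y≈-0.439844, sp=-1, e=sp−y≈-0.560156; I≈-1.497656, D=e−e_prev≈-0.622656; u=2·(-0.560156)+3/2·(-1.497656)+3/4·(-0.622656)≈-3.833789; next y=3/10·(-0.439844)+1/4·(-3.833789)≈-1.090400
n=3: y≈-1.090400, sp=-1, e=sp−y≈0.090400; I≈-1.407256, D=e−e_prev≈0.650557; u=2·0.090400+3/2·(-1.407256)+3/4·0.650557≈-1.442166; next y=3/10·(-1.090400)+1/4·(-1.442166)≈-0.687661
n=4: y≈-0.687661, sp=-1, e=sp−y≈-0.312339; I≈-1.719594, D=e−e_prev≈-0.402739; u=2·(-0.312339)+3/2·(-1.719594)+3/4·(-0.402739)≈-3.506123; next y=3/10·(-0.687661)+1/4·(-3.506123)≈-1.082829
n=5: y≈-1.082829, sp=-1, e=sp−y≈0.082829; I≈-1.636765, D=e−e_prev≈0.395168; u=2·0.082829+3/2·(-1.636765)+3/4·0.395168≈-1.993114; next y=3/10·(-1.082829)+1/4·(-1.993114)≈-0.823127
n=6: y≈-0.823127, sp=-1, e=sp−y≈-0.176873; I≈-1.813638, D=e−e_prev≈-0.259702; u=2·(-0.176873)+3/2·(-1.813638)+3/4·(-0.259702)≈-3.268979; next y=3/10·(-0.823127)+1/4·(-3.268979)≈-1.064183

0 -1 -4.250 0.000
1 -1 -0.484 -1.063
2 -1 -3.834 -0.440
3 -1 -1.442 -1.090
4 -1 -3.506 -0.688
5 -1 -1.993 -1.083
6 -1 -3.269 -0.823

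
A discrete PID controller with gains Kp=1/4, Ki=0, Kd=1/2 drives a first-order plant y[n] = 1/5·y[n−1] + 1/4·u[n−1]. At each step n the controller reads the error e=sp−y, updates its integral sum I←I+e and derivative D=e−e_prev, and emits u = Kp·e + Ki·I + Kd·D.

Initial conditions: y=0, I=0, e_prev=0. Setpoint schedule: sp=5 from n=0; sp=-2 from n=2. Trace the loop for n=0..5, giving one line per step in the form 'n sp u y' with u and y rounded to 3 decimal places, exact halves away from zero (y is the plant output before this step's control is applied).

0 5 3.750 0.000
1 5 0.547 0.938
2 -2 -3.774 0.324
3 -2 0.321 -0.879
4 -2 -0.868 -0.095
5 -2 -0.371 -0.236

(exact arithmetic carried between steps; '≈' marks a value shown rounded to 6 d.p. or computed from one; I and e_prev carry over from the previous line; the table rounds u and y to 3 d.p., halves away from zero)
n=0: y=0, sp=5, e=sp−y=5; I=5, D=e−e_prev=5; u=1/4·5+0·5+1/2·5=3.75; next y=1/5·0+1/4·3.75=0.9375
n=1: y=0.9375, sp=5, e=sp−y=4.0625; I=9.0625, D=e−e_prev=-0.9375; u=1/4·4.0625+0·9.0625+1/2·(-0.9375)=0.546875; next y=1/5·0.9375+1/4·0.546875≈0.324219
n=2: y≈0.324219, sp=-2, e=sp−y≈-2.324219; I≈6.738281, D=e−e_prev≈-6.386719; u=1/4·(-2.324219)+0·6.738281+1/2·(-6.386719)≈-3.774414; next y=1/5·0.324219+1/4·(-3.774414)≈-0.878760
n=3: y≈-0.878760, sp=-2, e=sp−y≈-1.121240; I≈5.617041, D=e−e_prev≈1.202979; u=1/4·(-1.121240)+0·5.617041+1/2·1.202979≈0.321179; next y=1/5·(-0.878760)+1/4·0.321179≈-0.095457
n=4: y≈-0.095457, sp=-2, e=sp−y≈-1.904543; I≈3.712498, D=e−e_prev≈-0.783303; u=1/4·(-1.904543)+0·3.712498+1/2·(-0.783303)≈-0.867787; next y=1/5·(-0.095457)+1/4·(-0.867787)≈-0.236038
n=5: y≈-0.236038, sp=-2, e=sp−y≈-1.763962; I≈1.948536, D=e−e_prev≈0.140581; u=1/4·(-1.763962)+0·1.948536+1/2·0.140581≈-0.370700; next y=1/5·(-0.236038)+1/4·(-0.370700)≈-0.139883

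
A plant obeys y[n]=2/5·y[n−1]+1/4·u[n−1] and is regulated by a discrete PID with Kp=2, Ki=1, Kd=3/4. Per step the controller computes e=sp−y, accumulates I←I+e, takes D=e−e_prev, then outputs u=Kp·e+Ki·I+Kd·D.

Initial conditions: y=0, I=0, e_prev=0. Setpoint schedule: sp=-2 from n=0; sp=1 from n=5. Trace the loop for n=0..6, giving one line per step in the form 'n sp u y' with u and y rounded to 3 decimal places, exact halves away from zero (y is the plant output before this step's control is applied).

(exact arithmetic carried between steps; '≈' marks a value shown rounded to 6 d.p. or computed from one; I and e_prev carry over from the previous line; the table rounds u and y to 3 d.p., halves away from zero)
n=0: y=0, sp=-2, e=sp−y=-2; I=-2, D=e−e_prev=-2; u=2·(-2)+1·(-2)+3/4·(-2)=-7.5; next y=2/5·0+1/4·(-7.5)=-1.875
n=1: y=-1.875, sp=-2, e=sp−y=-0.125; I=-2.125, D=e−e_prev=1.875; u=2·(-0.125)+1·(-2.125)+3/4·1.875=-0.96875; next y=2/5·(-1.875)+1/4·(-0.96875)≈-0.992188
n=2: y≈-0.992188, sp=-2, e=sp−y≈-1.007813; I≈-3.132813, D=e−e_prev≈-0.882813; u=2·(-1.007813)+1·(-3.132813)+3/4·(-0.882813)≈-5.810547; next y=2/5·(-0.992188)+1/4·(-5.810547)≈-1.849512
n=3: y≈-1.849512, sp=-2, e=sp−y≈-0.150488; I≈-3.283301, D=e−e_prev≈0.857324; u=2·(-0.150488)+1·(-3.283301)+3/4·0.857324≈-2.941284; next y=2/5·(-1.849512)+1/4·(-2.941284)≈-1.475126
n=4: y≈-1.475126, sp=-2, e=sp−y≈-0.524874; I≈-3.808175, D=e−e_prev≈-0.374386; u=2·(-0.524874)+1·(-3.808175)+3/4·(-0.374386)≈-5.138713; next y=2/5·(-1.475126)+1/4·(-5.138713)≈-1.874729
n=5: y≈-1.874729, sp=1, e=sp−y≈2.874729; I≈-0.933446, D=e−e_prev≈3.399603; u=2·2.874729+1·(-0.933446)+3/4·3.399603≈7.365713; next y=2/5·(-1.874729)+1/4·7.365713≈1.091537
n=6: y≈1.091537, sp=1, e=sp−y≈-0.091537; I≈-1.024983, D=e−e_prev≈-2.966265; u=2·(-0.091537)+1·(-1.024983)+3/4·(-2.966265)≈-3.432756; next y=2/5·1.091537+1/4·(-3.432756)≈-0.421574

0 -2 -7.500 0.000
1 -2 -0.969 -1.875
2 -2 -5.811 -0.992
3 -2 -2.941 -1.850
4 -2 -5.139 -1.475
5 1 7.366 -1.875
6 1 -3.433 1.092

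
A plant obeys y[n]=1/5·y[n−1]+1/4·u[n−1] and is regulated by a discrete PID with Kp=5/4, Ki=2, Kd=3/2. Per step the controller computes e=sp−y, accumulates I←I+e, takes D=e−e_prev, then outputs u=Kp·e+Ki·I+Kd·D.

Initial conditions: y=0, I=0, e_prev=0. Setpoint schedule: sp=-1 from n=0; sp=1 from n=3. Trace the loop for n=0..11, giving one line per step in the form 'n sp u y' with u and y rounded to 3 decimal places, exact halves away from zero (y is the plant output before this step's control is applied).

0 -1 -4.750 0.000
1 -1 0.391 -1.188
2 -1 -5.992 -0.140
3 1 9.943 -1.526
4 1 -7.690 2.181
5 1 12.927 -1.486
6 1 -8.600 2.934
7 1 15.526 -1.563
8 1 -10.471 3.569
9 1 18.085 -1.904
10 1 -13.027 4.140
11 1 20.962 -2.429

(exact arithmetic carried between steps; '≈' marks a value shown rounded to 6 d.p. or computed from one; I and e_prev carry over from the previous line; the table rounds u and y to 3 d.p., halves away from zero)
n=0: y=0, sp=-1, e=sp−y=-1; I=-1, D=e−e_prev=-1; u=5/4·(-1)+2·(-1)+3/2·(-1)=-4.75; next y=1/5·0+1/4·(-4.75)=-1.1875
n=1: y=-1.1875, sp=-1, e=sp−y=0.1875; I=-0.8125, D=e−e_prev=1.1875; u=5/4·0.1875+2·(-0.8125)+3/2·1.1875=0.390625; next y=1/5·(-1.1875)+1/4·0.390625≈-0.139844
n=2: y≈-0.139844, sp=-1, e=sp−y≈-0.860156; I≈-1.672656, D=e−e_prev≈-1.047656; u=5/4·(-0.860156)+2·(-1.672656)+3/2·(-1.047656)≈-5.991992; next y=1/5·(-0.139844)+1/4·(-5.991992)≈-1.525967
n=3: y≈-1.525967, sp=1, e=sp−y≈2.525967; I≈0.853311, D=e−e_prev≈3.386123; u=5/4·2.525967+2·0.853311+3/2·3.386123≈9.943264; next y=1/5·(-1.525967)+1/4·9.943264≈2.180623
n=4: y≈2.180623, sp=1, e=sp−y≈-1.180623; I≈-0.327312, D=e−e_prev≈-3.706589; u=5/4·(-1.180623)+2·(-0.327312)+3/2·(-3.706589)≈-7.690287; next y=1/5·2.180623+1/4·(-7.690287)≈-1.486447
n=5: y≈-1.486447, sp=1, e=sp−y≈2.486447; I≈2.159135, D=e−e_prev≈3.667070; u=5/4·2.486447+2·2.159135+3/2·3.667070≈12.926934; next y=1/5·(-1.486447)+1/4·12.926934≈2.934444
n=6: y≈2.934444, sp=1, e=sp−y≈-1.934444; I≈0.224691, D=e−e_prev≈-4.420891; u=5/4·(-1.934444)+2·0.224691+3/2·(-4.420891)≈-8.600010; next y=1/5·2.934444+1/4·(-8.600010)≈-1.563114
n=7: y≈-1.563114, sp=1, e=sp−y≈2.563114; I≈2.787805, D=e−e_prev≈4.497558; u=5/4·2.563114+2·2.787805+3/2·4.497558≈15.525838; next y=1/5·(-1.563114)+1/4·15.525838≈3.568837
n=8: y≈3.568837, sp=1, e=sp−y≈-2.568837; I≈0.218968, D=e−e_prev≈-5.131950; u=5/4·(-2.568837)+2·0.218968+3/2·(-5.131950)≈-10.471036; next y=1/5·3.568837+1/4·(-10.471036)≈-1.903992
n=9: y≈-1.903992, sp=1, e=sp−y≈2.903992; I≈3.122959, D=e−e_prev≈5.472828; u=5/4·2.903992+2·3.122959+3/2·5.472828≈18.085151; next y=1/5·(-1.903992)+1/4·18.085151≈4.140489
n=10: y≈4.140489, sp=1, e=sp−y≈-3.140489; I≈-0.017530, D=e−e_prev≈-6.044481; u=5/4·(-3.140489)+2·(-0.017530)+3/2·(-6.044481)≈-13.027393; next y=1/5·4.140489+1/4·(-13.027393)≈-2.428750
n=11: y≈-2.428750, sp=1, e=sp−y≈3.428750; I≈3.411220, D=e−e_prev≈6.569240; u=5/4·3.428750+2·3.411220+3/2·6.569240≈20.962239; next y=1/5·(-2.428750)+1/4·20.962239≈4.754810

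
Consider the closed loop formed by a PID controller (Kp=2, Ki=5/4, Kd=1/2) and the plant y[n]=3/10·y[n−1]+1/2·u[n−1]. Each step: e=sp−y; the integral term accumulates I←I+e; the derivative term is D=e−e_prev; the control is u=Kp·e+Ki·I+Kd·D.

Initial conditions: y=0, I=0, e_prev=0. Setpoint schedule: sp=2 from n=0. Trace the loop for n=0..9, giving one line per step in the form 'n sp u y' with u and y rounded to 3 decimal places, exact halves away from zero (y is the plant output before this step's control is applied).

(exact arithmetic carried between steps; '≈' marks a value shown rounded to 6 d.p. or computed from one; I and e_prev carry over from the previous line; the table rounds u and y to 3 d.p., halves away from zero)
n=0: y=0, sp=2, e=sp−y=2; I=2, D=e−e_prev=2; u=2·2+5/4·2+1/2·2=7.5; next y=3/10·0+1/2·7.5=3.75
n=1: y=3.75, sp=2, e=sp−y=-1.75; I=0.25, D=e−e_prev=-3.75; u=2·(-1.75)+5/4·0.25+1/2·(-3.75)=-5.0625; next y=3/10·3.75+1/2·(-5.0625)=-1.40625
n=2: y=-1.40625, sp=2, e=sp−y=3.40625; I=3.65625, D=e−e_prev=5.15625; u=2·3.40625+5/4·3.65625+1/2·5.15625≈13.960938; next y=3/10·(-1.40625)+1/2·13.960938≈6.558594
n=3: y≈6.558594, sp=2, e=sp−y≈-4.558594; I≈-0.902344, D=e−e_prev≈-7.964844; u=2·(-4.558594)+5/4·(-0.902344)+1/2·(-7.964844)≈-14.227539; next y=3/10·6.558594+1/2·(-14.227539)≈-5.146191
n=4: y≈-5.146191, sp=2, e=sp−y≈7.146191; I≈6.243848, D=e−e_prev≈11.704785; u=2·7.146191+5/4·6.243848+1/2·11.704785≈27.949585; next y=3/10·(-5.146191)+1/2·27.949585≈12.430935
n=5: y≈12.430935, sp=2, e=sp−y≈-10.430935; I≈-4.187087, D=e−e_prev≈-17.577126; u=2·(-10.430935)+5/4·(-4.187087)+1/2·(-17.577126)≈-34.884293; next y=3/10·12.430935+1/2·(-34.884293)≈-13.712866
n=6: y≈-13.712866, sp=2, e=sp−y≈15.712866; I≈11.525778, D=e−e_prev≈26.143801; u=2·15.712866+5/4·11.525778+1/2·26.143801≈58.904855; next y=3/10·(-13.712866)+1/2·58.904855≈25.338568
n=7: y≈25.338568, sp=2, e=sp−y≈-23.338568; I≈-11.812789, D=e−e_prev≈-39.051434; u=2·(-23.338568)+5/4·(-11.812789)+1/2·(-39.051434)≈-80.968839; next y=3/10·25.338568+1/2·(-80.968839)≈-32.882849
n=8: y≈-32.882849, sp=2, e=sp−y≈34.882849; I≈23.070060, D=e−e_prev≈58.221417; u=2·34.882849+5/4·23.070060+1/2·58.221417≈127.713982; next y=3/10·(-32.882849)+1/2·127.713982≈53.992136
n=9: y≈53.992136, sp=2, e=sp−y≈-51.992136; I≈-28.922076, D=e−e_prev≈-86.874985; u=2·(-51.992136)+5/4·(-28.922076)+1/2·(-86.874985)≈-183.574360; next y=3/10·53.992136+1/2·(-183.574360)≈-75.589539

0 2 7.500 0.000
1 2 -5.063 3.750
2 2 13.961 -1.406
3 2 -14.228 6.559
4 2 27.950 -5.146
5 2 -34.884 12.431
6 2 58.905 -13.713
7 2 -80.969 25.339
8 2 127.714 -32.883
9 2 -183.574 53.992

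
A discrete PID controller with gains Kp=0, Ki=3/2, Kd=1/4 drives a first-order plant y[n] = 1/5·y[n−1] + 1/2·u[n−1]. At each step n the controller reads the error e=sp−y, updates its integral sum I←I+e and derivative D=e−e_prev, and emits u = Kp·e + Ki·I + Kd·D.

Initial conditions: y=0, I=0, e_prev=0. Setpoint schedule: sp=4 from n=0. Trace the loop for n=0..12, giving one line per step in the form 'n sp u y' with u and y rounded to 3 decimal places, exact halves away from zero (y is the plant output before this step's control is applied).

(exact arithmetic carried between steps; '≈' marks a value shown rounded to 6 d.p. or computed from one; I and e_prev carry over from the previous line; the table rounds u and y to 3 d.p., halves away from zero)
n=0: y=0, sp=4, e=sp−y=4; I=4, D=e−e_prev=4; u=0·4+3/2·4+1/4·4=7; next y=1/5·0+1/2·7=3.5
n=1: y=3.5, sp=4, e=sp−y=0.5; I=4.5, D=e−e_prev=-3.5; u=0·0.5+3/2·4.5+1/4·(-3.5)=5.875; next y=1/5·3.5+1/2·5.875=3.6375
n=2: y=3.6375, sp=4, e=sp−y=0.3625; I=4.8625, D=e−e_prev=-0.1375; u=0·0.3625+3/2·4.8625+1/4·(-0.1375)=7.259375; next y=1/5·3.6375+1/2·7.259375≈4.357188
n=3: y≈4.357188, sp=4, e=sp−y≈-0.357188; I≈4.505313, D=e−e_prev≈-0.719688; u=0·(-0.357188)+3/2·4.505313+1/4·(-0.719688)≈6.578047; next y=1/5·4.357188+1/2·6.578047≈4.160461
n=4: y≈4.160461, sp=4, e=sp−y≈-0.160461; I≈4.344852, D=e−e_prev≈0.196727; u=0·(-0.160461)+3/2·4.344852+1/4·0.196727≈6.566459; next y=1/5·4.160461+1/2·6.566459≈4.115322
n=5: y≈4.115322, sp=4, e=sp−y≈-0.115322; I≈4.229530, D=e−e_prev≈0.045139; u=0·(-0.115322)+3/2·4.229530+1/4·0.045139≈6.355580; next y=1/5·4.115322+1/2·6.355580≈4.000854
n=6: y≈4.000854, sp=4, e=sp−y≈-0.000854; I≈4.228676, D=e−e_prev≈0.114468; u=0·(-0.000854)+3/2·4.228676+1/4·0.114468≈6.371630; next y=1/5·4.000854+1/2·6.371630≈3.985986
n=7: y≈3.985986, sp=4, e=sp−y≈0.014014; I≈4.242690, D=e−e_prev≈0.014868; u=0·0.014014+3/2·4.242690+1/4·0.014868≈6.367752; next y=1/5·3.985986+1/2·6.367752≈3.981073
n=8: y≈3.981073, sp=4, e=sp−y≈0.018927; I≈4.261617, D=e−e_prev≈0.004913; u=0·0.018927+3/2·4.261617+1/4·0.004913≈6.393653; next y=1/5·3.981073+1/2·6.393653≈3.993041
n=9: y≈3.993041, sp=4, e=sp−y≈0.006959; I≈4.268575, D=e−e_prev≈-0.011968; u=0·0.006959+3/2·4.268575+1/4·(-0.011968)≈6.399871; next y=1/5·3.993041+1/2·6.399871≈3.998544
n=10: y≈3.998544, sp=4, e=sp−y≈0.001456; I≈4.270032, D=e−e_prev≈-0.005503; u=0·0.001456+3/2·4.270032+1/4·(-0.005503)≈6.403672; next y=1/5·3.998544+1/2·6.403672≈4.001545
n=11: y≈4.001545, sp=4, e=sp−y≈-0.001545; I≈4.268487, D=e−e_prev≈-0.003001; u=0·(-0.001545)+3/2·4.268487+1/4·(-0.003001)≈6.401980; next y=1/5·4.001545+1/2·6.401980≈4.001299
n=12: y≈4.001299, sp=4, e=sp−y≈-0.001299; I≈4.267188, D=e−e_prev≈0.000246; u=0·(-0.001299)+3/2·4.267188+1/4·0.000246≈6.400843; next y=1/5·4.001299+1/2·6.400843≈4.000681

0 4 7.000 0.000
1 4 5.875 3.500
2 4 7.259 3.638
3 4 6.578 4.357
4 4 6.566 4.160
5 4 6.356 4.115
6 4 6.372 4.001
7 4 6.368 3.986
8 4 6.394 3.981
9 4 6.400 3.993
10 4 6.404 3.999
11 4 6.402 4.002
12 4 6.401 4.001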